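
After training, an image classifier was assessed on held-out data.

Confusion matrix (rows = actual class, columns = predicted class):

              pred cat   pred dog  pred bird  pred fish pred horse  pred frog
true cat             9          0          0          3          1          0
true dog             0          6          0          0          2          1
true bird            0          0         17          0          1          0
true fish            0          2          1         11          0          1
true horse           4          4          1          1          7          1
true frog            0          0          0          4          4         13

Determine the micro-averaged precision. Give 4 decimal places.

Micro-averaging pools counts across classes: ΣTP=63, ΣFP=31, ΣFN=31.
Micro-precision = TP/(TP+FP) on pooled counts = 0.6702 (equals overall accuracy in single-label multiclass).

0.6702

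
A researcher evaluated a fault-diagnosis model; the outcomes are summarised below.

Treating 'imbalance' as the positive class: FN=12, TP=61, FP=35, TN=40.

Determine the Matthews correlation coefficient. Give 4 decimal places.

0.3864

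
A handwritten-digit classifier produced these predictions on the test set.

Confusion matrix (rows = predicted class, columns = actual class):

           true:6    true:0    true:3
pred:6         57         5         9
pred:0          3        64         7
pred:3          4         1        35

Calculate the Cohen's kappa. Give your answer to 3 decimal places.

Observed agreement pₒ = trace/N = 156/185 = 0.8432
Expected agreement pₑ = Σ (rowᵢ·colᵢ)/N² = (64·71 + 70·74 + 51·40)/185² = 0.3437
κ = (pₒ − pₑ)/(1 − pₑ) = (0.8432 − 0.3437)/(1 − 0.3437) = 0.761

0.761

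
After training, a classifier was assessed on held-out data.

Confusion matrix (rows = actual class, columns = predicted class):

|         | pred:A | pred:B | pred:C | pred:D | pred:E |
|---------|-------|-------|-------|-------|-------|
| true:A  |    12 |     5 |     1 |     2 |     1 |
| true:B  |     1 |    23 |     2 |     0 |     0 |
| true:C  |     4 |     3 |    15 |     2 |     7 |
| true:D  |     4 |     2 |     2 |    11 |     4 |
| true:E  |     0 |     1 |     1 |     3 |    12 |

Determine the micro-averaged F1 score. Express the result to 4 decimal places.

Micro-averaging pools counts across classes: ΣTP=73, ΣFP=45, ΣFN=45.
Micro-F1 score = 2·TP/(2·TP+FP+FN) on pooled counts = 0.6186 (equals overall accuracy in single-label multiclass).

0.6186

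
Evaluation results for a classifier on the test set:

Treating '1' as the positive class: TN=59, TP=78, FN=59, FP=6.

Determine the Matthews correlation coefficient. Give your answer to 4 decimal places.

MCC = (TP·TN − FP·FN) / √((TP+FP)(TP+FN)(TN+FP)(TN+FN))
Numerator = 78·59 − 6·59 = 4248
Denominator = √(84·137·65·118) = √88266360 = 9395.0178
MCC = 4248 / 9395.0178 = 0.4522

0.4522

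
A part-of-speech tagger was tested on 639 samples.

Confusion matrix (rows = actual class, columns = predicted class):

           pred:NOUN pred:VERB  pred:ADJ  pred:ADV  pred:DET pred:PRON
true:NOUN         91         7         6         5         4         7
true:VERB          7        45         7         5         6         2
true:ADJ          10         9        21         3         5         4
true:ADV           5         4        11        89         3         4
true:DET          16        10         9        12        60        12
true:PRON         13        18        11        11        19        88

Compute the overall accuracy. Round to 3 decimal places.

0.617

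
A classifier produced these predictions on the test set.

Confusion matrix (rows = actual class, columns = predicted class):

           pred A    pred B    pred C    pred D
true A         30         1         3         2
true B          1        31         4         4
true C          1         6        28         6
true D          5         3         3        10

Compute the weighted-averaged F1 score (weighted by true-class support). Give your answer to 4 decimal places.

Per-class F1 score (2·TP/(2·TP+FP+FN)):
  A: TP=30, FP=1+1+5=7, FN=1+3+2=6 → 60/73 = 0.82192
  B: TP=31, FP=1+6+3=10, FN=1+4+4=9 → 62/81 = 0.76543
  C: TP=28, FP=3+4+3=10, FN=1+6+6=13 → 56/79 = 0.70886
  D: TP=10, FP=2+4+6=12, FN=5+3+3=11 → 20/43 = 0.46512
Weighted-F1 score = Σ (supportᵢ/N)·F1 scoreᵢ with N=138: (36/138)·0.82192 + (40/138)·0.76543 + (41/138)·0.70886 + (21/138)·0.46512 = 0.7177

0.7177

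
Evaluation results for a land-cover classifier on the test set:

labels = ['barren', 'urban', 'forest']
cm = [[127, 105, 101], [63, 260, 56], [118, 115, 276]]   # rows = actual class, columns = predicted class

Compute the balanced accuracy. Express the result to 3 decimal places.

0.537

Balanced accuracy = mean of per-class recall.
  barren: recall = 127/333 = 0.3814
  urban: recall = 260/379 = 0.6860
  forest: recall = 276/509 = 0.5422
Mean = (0.3814 + 0.6860 + 0.5422) / 3 = 0.537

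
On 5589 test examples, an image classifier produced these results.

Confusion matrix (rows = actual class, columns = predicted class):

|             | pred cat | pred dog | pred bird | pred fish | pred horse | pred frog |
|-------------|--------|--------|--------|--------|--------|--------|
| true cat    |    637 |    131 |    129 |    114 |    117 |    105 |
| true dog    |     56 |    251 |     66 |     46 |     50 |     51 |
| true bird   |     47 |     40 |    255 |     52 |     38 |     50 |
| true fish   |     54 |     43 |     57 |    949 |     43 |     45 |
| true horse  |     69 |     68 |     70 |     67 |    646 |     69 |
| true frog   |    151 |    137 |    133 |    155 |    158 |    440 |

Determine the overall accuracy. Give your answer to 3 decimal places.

Accuracy = trace / total = (637+251+255+949+646+440=3178) / 5589 = 3178/5589 = 0.569

0.569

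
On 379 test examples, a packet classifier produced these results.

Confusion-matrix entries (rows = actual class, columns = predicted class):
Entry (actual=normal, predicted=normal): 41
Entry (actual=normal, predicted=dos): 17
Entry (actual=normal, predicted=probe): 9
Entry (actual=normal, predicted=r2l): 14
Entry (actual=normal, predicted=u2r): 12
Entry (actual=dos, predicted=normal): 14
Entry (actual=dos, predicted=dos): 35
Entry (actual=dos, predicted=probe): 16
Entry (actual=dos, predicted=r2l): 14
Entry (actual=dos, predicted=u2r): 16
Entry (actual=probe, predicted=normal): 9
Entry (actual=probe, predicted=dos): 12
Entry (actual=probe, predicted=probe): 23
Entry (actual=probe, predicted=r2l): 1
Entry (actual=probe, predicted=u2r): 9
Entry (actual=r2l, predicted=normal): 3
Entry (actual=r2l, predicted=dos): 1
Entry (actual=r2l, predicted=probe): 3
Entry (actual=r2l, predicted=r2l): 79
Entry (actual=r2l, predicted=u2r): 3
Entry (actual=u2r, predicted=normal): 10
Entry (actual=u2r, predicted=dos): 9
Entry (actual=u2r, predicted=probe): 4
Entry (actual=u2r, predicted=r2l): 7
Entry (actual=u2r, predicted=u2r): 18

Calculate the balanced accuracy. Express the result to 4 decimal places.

Balanced accuracy = mean of per-class recall.
  normal: recall = 41/93 = 0.44086
  dos: recall = 35/95 = 0.36842
  probe: recall = 23/54 = 0.42593
  r2l: recall = 79/89 = 0.88764
  u2r: recall = 18/48 = 0.37500
Mean = (0.44086 + 0.36842 + 0.42593 + 0.88764 + 0.37500) / 5 = 0.4996

0.4996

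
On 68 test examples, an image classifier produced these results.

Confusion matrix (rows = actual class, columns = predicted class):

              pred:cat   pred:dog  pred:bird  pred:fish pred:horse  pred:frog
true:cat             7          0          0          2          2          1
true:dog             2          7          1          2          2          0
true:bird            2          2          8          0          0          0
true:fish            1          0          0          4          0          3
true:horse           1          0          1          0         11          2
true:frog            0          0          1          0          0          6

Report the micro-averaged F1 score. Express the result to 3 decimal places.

0.632

Micro-averaging pools counts across classes: ΣTP=43, ΣFP=25, ΣFN=25.
Micro-F1 score = 2·TP/(2·TP+FP+FN) on pooled counts = 0.632 (equals overall accuracy in single-label multiclass).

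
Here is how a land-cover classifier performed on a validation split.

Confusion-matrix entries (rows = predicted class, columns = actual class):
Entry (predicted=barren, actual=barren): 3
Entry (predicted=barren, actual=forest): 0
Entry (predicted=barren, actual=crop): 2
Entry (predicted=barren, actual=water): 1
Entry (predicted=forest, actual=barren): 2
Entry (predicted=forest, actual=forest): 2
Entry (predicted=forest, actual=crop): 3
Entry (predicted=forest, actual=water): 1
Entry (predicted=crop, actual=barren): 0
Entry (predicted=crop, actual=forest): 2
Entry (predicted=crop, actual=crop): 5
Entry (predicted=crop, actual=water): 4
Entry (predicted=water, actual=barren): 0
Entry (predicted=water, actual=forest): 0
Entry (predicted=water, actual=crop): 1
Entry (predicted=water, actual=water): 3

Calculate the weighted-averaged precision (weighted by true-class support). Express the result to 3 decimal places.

0.526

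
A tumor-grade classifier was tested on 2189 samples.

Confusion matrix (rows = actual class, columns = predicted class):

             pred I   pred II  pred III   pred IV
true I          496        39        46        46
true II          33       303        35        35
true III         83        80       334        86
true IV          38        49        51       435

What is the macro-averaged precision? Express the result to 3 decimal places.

Per-class precision (TP/(TP+FP)):
  I: TP=496, FP=33+83+38=154 → 496/650 = 0.7631
  II: TP=303, FP=39+80+49=168 → 303/471 = 0.6433
  III: TP=334, FP=46+35+51=132 → 334/466 = 0.7167
  IV: TP=435, FP=46+35+86=167 → 435/602 = 0.7226
Macro-precision = mean = (0.7631 + 0.6433 + 0.7167 + 0.7226) / 4 = 0.711

0.711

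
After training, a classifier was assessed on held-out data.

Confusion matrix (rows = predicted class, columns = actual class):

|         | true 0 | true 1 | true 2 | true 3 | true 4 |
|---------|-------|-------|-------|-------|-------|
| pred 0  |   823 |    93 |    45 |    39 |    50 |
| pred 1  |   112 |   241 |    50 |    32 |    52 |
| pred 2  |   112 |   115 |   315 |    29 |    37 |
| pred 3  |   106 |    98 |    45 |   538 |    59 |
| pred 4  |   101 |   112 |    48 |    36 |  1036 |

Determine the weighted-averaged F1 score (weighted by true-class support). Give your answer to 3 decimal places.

0.678

Per-class F1 score (2·TP/(2·TP+FP+FN)):
  0: TP=823, FP=93+45+39+50=227, FN=112+112+106+101=431 → 1646/2304 = 0.7144
  1: TP=241, FP=112+50+32+52=246, FN=93+115+98+112=418 → 482/1146 = 0.4206
  2: TP=315, FP=112+115+29+37=293, FN=45+50+45+48=188 → 630/1111 = 0.5671
  3: TP=538, FP=106+98+45+59=308, FN=39+32+29+36=136 → 1076/1520 = 0.7079
  4: TP=1036, FP=101+112+48+36=297, FN=50+52+37+59=198 → 2072/2567 = 0.8072
Weighted-F1 score = Σ (supportᵢ/N)·F1 scoreᵢ with N=4324: (1254/4324)·0.7144 + (659/4324)·0.4206 + (503/4324)·0.5671 + (674/4324)·0.7079 + (1234/4324)·0.8072 = 0.678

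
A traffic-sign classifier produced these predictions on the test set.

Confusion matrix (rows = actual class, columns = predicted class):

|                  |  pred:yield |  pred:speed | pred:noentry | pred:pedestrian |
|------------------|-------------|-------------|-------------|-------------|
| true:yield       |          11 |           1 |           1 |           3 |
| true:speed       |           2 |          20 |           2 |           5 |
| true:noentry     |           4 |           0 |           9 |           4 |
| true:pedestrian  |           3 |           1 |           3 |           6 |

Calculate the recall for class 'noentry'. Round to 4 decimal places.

0.5294

recall = TP/(TP+FN).
noentry: TP=9, FN=4+0+4=8 → 9/17 = 0.52941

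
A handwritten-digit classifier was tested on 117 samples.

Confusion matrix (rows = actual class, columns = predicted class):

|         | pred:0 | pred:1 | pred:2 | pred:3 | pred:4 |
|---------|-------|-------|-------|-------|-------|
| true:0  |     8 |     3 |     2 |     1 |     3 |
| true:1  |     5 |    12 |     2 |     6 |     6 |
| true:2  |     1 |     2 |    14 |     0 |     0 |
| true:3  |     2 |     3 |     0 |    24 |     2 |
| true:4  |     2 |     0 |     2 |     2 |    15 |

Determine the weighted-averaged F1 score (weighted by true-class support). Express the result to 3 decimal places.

Per-class F1 score (2·TP/(2·TP+FP+FN)):
  0: TP=8, FP=5+1+2+2=10, FN=3+2+1+3=9 → 16/35 = 0.4571
  1: TP=12, FP=3+2+3+0=8, FN=5+2+6+6=19 → 24/51 = 0.4706
  2: TP=14, FP=2+2+0+2=6, FN=1+2+0+0=3 → 28/37 = 0.7568
  3: TP=24, FP=1+6+0+2=9, FN=2+3+0+2=7 → 48/64 = 0.7500
  4: TP=15, FP=3+6+0+2=11, FN=2+0+2+2=6 → 30/47 = 0.6383
Weighted-F1 score = Σ (supportᵢ/N)·F1 scoreᵢ with N=117: (17/117)·0.4571 + (31/117)·0.4706 + (17/117)·0.7568 + (31/117)·0.7500 + (21/117)·0.6383 = 0.614

0.614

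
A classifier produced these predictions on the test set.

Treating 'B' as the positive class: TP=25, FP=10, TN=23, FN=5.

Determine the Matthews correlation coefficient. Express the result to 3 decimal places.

0.533

MCC = (TP·TN − FP·FN) / √((TP+FP)(TP+FN)(TN+FP)(TN+FN))
Numerator = 25·23 − 10·5 = 525
Denominator = √(35·30·33·28) = √970200 = 984.9873
MCC = 525 / 984.9873 = 0.533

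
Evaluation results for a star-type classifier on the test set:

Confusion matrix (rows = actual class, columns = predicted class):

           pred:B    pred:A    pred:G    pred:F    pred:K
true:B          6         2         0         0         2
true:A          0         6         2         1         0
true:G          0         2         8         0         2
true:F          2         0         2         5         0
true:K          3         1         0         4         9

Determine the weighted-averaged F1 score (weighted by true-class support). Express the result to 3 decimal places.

0.597

Per-class F1 score (2·TP/(2·TP+FP+FN)):
  B: TP=6, FP=0+0+2+3=5, FN=2+0+0+2=4 → 12/21 = 0.5714
  A: TP=6, FP=2+2+0+1=5, FN=0+2+1+0=3 → 12/20 = 0.6000
  G: TP=8, FP=0+2+2+0=4, FN=0+2+0+2=4 → 16/24 = 0.6667
  F: TP=5, FP=0+1+0+4=5, FN=2+0+2+0=4 → 10/19 = 0.5263
  K: TP=9, FP=2+0+2+0=4, FN=3+1+0+4=8 → 18/30 = 0.6000
Weighted-F1 score = Σ (supportᵢ/N)·F1 scoreᵢ with N=57: (10/57)·0.5714 + (9/57)·0.6000 + (12/57)·0.6667 + (9/57)·0.5263 + (17/57)·0.6000 = 0.597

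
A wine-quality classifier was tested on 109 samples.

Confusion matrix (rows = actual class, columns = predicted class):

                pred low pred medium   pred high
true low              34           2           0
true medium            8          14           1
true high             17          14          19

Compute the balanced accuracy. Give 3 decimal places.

0.644

Balanced accuracy = mean of per-class recall.
  low: recall = 34/36 = 0.9444
  medium: recall = 14/23 = 0.6087
  high: recall = 19/50 = 0.3800
Mean = (0.9444 + 0.6087 + 0.3800) / 3 = 0.644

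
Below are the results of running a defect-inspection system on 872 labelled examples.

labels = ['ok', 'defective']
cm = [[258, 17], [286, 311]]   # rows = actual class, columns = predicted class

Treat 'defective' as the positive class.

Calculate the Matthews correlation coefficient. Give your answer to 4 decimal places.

MCC = (TP·TN − FP·FN) / √((TP+FP)(TP+FN)(TN+FP)(TN+FN))
Numerator = 311·258 − 17·286 = 75376
Denominator = √(328·597·275·544) = √29294073600 = 171155.1156
MCC = 75376 / 171155.1156 = 0.4404

0.4404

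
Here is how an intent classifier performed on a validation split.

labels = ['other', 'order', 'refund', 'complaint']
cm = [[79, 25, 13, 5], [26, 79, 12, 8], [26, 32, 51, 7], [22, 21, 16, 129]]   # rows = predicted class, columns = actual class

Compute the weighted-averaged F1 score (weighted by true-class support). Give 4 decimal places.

Per-class F1 score (2·TP/(2·TP+FP+FN)):
  other: TP=79, FP=25+13+5=43, FN=26+26+22=74 → 158/275 = 0.57455
  order: TP=79, FP=26+12+8=46, FN=25+32+21=78 → 158/282 = 0.56028
  refund: TP=51, FP=26+32+7=65, FN=13+12+16=41 → 102/208 = 0.49038
  complaint: TP=129, FP=22+21+16=59, FN=5+8+7=20 → 258/337 = 0.76558
Weighted-F1 score = Σ (supportᵢ/N)·F1 scoreᵢ with N=551: (153/551)·0.57455 + (157/551)·0.56028 + (92/551)·0.49038 + (149/551)·0.76558 = 0.6081

0.6081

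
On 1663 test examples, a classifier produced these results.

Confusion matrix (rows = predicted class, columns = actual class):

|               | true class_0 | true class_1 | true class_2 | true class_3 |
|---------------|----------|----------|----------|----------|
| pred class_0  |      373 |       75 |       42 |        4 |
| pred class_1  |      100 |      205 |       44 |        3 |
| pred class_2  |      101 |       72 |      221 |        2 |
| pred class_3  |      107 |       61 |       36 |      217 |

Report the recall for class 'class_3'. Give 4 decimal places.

One-vs-rest for 'class_3': TP = diagonal; FP = other classes predicted 'class_3'; FN = 'class_3' predicted as other.
recall = TP/(TP+FN).
class_3: TP=217, FN=4+3+2=9 → 217/226 = 0.96018

0.9602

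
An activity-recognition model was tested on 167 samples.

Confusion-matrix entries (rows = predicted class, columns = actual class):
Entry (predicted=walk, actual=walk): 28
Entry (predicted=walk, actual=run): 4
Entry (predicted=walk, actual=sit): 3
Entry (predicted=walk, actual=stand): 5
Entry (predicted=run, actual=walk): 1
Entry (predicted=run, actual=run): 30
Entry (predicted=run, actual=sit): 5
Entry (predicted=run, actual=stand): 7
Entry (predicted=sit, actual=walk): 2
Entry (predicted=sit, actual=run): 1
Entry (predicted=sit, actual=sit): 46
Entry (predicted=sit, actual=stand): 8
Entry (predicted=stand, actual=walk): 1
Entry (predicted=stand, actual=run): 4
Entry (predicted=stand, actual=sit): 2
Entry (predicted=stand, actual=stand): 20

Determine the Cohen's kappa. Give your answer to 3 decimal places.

0.652

Observed agreement pₒ = trace/N = 124/167 = 0.7425
Expected agreement pₑ = Σ (rowᵢ·colᵢ)/N² = (32·40 + 39·43 + 56·57 + 40·27)/167² = 0.2592
κ = (pₒ − pₑ)/(1 − pₑ) = (0.7425 − 0.2592)/(1 − 0.2592) = 0.652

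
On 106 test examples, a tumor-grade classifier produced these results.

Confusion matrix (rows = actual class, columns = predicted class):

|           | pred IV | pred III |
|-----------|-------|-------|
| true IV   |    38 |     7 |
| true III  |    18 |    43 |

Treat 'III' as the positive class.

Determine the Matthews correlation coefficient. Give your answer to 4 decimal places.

MCC = (TP·TN − FP·FN) / √((TP+FP)(TP+FN)(TN+FP)(TN+FN))
Numerator = 43·38 − 7·18 = 1508
Denominator = √(50·61·45·56) = √7686000 = 2772.3636
MCC = 1508 / 2772.3636 = 0.5439

0.5439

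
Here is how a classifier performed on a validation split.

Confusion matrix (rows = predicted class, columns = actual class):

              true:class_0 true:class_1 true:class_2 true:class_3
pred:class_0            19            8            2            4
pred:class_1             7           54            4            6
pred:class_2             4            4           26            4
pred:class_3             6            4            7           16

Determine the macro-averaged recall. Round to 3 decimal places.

Per-class recall (TP/(TP+FN)):
  class_0: TP=19, FN=7+4+6=17 → 19/36 = 0.5278
  class_1: TP=54, FN=8+4+4=16 → 54/70 = 0.7714
  class_2: TP=26, FN=2+4+7=13 → 26/39 = 0.6667
  class_3: TP=16, FN=4+6+4=14 → 16/30 = 0.5333
Macro-recall = mean = (0.5278 + 0.7714 + 0.6667 + 0.5333) / 4 = 0.625

0.625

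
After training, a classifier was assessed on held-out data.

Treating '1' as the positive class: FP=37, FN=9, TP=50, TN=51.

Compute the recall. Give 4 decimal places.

0.8475

Recall = TP/(TP+FN) = 50/(50+9) = 50/59 = 0.8475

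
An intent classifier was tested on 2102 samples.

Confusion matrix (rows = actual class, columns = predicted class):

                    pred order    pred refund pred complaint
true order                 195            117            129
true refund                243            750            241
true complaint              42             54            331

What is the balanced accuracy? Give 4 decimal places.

0.6084

Balanced accuracy = mean of per-class recall.
  order: recall = 195/441 = 0.44218
  refund: recall = 750/1234 = 0.60778
  complaint: recall = 331/427 = 0.77518
Mean = (0.44218 + 0.60778 + 0.77518) / 3 = 0.6084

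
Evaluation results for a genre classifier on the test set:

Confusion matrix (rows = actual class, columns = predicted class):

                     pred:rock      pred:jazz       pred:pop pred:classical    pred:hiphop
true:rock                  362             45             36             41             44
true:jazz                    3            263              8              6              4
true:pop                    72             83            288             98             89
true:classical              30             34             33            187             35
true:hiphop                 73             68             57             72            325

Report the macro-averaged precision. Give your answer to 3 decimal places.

0.601

Per-class precision (TP/(TP+FP)):
  rock: TP=362, FP=3+72+30+73=178 → 362/540 = 0.6704
  jazz: TP=263, FP=45+83+34+68=230 → 263/493 = 0.5335
  pop: TP=288, FP=36+8+33+57=134 → 288/422 = 0.6825
  classical: TP=187, FP=41+6+98+72=217 → 187/404 = 0.4629
  hiphop: TP=325, FP=44+4+89+35=172 → 325/497 = 0.6539
Macro-precision = mean = (0.6704 + 0.5335 + 0.6825 + 0.4629 + 0.6539) / 5 = 0.601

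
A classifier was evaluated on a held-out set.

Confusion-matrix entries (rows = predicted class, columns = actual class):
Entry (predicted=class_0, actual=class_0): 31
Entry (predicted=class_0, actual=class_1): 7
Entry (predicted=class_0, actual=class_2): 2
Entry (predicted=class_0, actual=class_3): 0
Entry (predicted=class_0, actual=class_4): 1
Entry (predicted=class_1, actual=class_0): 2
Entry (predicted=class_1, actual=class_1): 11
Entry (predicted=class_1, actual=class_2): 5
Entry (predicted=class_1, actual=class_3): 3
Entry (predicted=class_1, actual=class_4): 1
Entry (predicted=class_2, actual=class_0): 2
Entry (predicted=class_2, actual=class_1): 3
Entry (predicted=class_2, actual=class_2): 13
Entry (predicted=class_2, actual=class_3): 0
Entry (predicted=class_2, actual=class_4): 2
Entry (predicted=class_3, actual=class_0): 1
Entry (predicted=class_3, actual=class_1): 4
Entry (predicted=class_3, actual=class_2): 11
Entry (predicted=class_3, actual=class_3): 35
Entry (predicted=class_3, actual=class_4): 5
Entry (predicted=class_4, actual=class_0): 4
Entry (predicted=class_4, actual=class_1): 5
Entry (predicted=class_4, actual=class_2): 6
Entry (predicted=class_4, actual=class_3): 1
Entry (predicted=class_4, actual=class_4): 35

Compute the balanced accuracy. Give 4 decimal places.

Balanced accuracy = mean of per-class recall.
  class_0: recall = 31/40 = 0.77500
  class_1: recall = 11/30 = 0.36667
  class_2: recall = 13/37 = 0.35135
  class_3: recall = 35/39 = 0.89744
  class_4: recall = 35/44 = 0.79545
Mean = (0.77500 + 0.36667 + 0.35135 + 0.89744 + 0.79545) / 5 = 0.6372

0.6372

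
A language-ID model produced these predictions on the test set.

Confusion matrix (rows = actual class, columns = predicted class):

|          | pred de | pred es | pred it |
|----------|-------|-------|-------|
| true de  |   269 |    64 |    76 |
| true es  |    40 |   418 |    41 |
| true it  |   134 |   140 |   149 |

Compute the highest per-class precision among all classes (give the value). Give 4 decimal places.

Per-class precision (TP/(TP+FP)):
  de: TP=269, FP=40+134=174 → 269/443 = 0.60722
  es: TP=418, FP=64+140=204 → 418/622 = 0.67203
  it: TP=149, FP=76+41=117 → 149/266 = 0.56015
Highest is class 'es' with precision = 0.6720.

0.6720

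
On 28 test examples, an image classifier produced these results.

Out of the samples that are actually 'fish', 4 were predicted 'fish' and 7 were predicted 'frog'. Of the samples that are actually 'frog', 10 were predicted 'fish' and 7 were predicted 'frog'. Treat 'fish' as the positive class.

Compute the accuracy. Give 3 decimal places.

Accuracy = (TP+TN)/N = (4+7)/28 = 0.393

0.393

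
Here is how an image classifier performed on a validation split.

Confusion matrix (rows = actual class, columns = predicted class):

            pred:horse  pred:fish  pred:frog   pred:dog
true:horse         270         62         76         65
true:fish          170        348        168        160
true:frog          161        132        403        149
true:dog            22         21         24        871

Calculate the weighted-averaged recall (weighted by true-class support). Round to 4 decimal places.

0.6099

Per-class recall (TP/(TP+FN)):
  horse: TP=270, FN=62+76+65=203 → 270/473 = 0.57082
  fish: TP=348, FN=170+168+160=498 → 348/846 = 0.41135
  frog: TP=403, FN=161+132+149=442 → 403/845 = 0.47692
  dog: TP=871, FN=22+21+24=67 → 871/938 = 0.92857
Weighted-recall = Σ (supportᵢ/N)·recallᵢ with N=3102: (473/3102)·0.57082 + (846/3102)·0.41135 + (845/3102)·0.47692 + (938/3102)·0.92857 = 0.6099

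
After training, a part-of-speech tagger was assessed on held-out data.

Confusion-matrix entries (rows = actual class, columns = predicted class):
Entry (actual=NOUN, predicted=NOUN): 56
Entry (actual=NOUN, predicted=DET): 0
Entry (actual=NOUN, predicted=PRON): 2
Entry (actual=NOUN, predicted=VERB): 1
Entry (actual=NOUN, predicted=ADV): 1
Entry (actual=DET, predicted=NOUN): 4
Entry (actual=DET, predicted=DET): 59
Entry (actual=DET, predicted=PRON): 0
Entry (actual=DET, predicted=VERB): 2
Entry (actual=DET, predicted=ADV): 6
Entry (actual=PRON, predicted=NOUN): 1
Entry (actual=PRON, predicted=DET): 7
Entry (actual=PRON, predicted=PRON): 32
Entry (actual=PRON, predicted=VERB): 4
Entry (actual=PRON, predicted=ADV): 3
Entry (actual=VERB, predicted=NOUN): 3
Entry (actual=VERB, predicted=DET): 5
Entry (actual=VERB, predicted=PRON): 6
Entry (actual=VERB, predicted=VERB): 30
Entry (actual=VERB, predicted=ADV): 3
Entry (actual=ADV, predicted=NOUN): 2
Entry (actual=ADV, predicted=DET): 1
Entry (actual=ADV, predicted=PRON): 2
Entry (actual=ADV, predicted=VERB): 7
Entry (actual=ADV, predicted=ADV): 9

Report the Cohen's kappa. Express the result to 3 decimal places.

Observed agreement pₒ = trace/N = 186/246 = 0.7561
Expected agreement pₑ = Σ (rowᵢ·colᵢ)/N² = (60·66 + 71·72 + 47·42 + 47·44 + 21·22)/246² = 0.2243
κ = (pₒ − pₑ)/(1 − pₑ) = (0.7561 − 0.2243)/(1 − 0.2243) = 0.686

0.686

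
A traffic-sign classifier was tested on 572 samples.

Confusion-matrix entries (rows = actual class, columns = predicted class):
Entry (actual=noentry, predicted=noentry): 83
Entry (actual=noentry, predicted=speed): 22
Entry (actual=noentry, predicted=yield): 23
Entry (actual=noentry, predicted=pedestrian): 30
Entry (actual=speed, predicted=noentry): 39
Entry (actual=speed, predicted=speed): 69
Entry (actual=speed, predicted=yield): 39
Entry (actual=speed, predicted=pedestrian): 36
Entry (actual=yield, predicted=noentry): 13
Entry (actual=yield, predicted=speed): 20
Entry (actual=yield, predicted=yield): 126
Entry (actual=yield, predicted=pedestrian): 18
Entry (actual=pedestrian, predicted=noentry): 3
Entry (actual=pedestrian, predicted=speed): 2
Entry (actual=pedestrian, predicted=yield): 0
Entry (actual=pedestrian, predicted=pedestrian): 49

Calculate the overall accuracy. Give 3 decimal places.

0.572

Accuracy = trace / total = (83+69+126+49=327) / 572 = 327/572 = 0.572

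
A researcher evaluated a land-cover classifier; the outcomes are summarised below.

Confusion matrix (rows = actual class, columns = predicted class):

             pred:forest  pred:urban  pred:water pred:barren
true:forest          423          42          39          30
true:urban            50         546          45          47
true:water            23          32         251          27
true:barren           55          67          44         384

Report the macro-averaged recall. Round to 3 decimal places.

0.759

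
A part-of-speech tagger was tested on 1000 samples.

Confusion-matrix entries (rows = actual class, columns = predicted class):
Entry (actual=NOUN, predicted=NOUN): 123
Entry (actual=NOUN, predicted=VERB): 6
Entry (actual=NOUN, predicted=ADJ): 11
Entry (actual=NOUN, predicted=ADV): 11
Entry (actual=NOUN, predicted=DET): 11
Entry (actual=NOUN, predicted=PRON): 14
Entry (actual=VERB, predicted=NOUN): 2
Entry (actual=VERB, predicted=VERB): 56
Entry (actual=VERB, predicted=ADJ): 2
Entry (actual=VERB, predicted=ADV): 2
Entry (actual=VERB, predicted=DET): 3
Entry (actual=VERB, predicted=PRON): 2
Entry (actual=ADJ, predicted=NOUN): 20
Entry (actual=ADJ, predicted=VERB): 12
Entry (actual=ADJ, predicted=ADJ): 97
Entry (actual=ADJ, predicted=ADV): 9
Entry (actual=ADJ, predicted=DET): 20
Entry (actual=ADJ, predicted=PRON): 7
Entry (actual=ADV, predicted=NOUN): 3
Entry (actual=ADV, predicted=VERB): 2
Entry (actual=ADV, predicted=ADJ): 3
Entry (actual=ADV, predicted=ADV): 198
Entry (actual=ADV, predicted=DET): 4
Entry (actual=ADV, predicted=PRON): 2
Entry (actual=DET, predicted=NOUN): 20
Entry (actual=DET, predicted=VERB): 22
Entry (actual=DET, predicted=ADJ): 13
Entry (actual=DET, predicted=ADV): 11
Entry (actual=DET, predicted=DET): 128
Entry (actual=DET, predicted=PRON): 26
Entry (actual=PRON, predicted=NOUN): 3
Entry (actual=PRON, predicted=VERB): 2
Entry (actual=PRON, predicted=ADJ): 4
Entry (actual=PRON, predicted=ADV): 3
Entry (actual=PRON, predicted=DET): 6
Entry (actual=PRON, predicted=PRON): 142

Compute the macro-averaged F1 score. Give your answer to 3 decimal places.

Per-class F1 score (2·TP/(2·TP+FP+FN)):
  NOUN: TP=123, FP=2+20+3+20+3=48, FN=6+11+11+11+14=53 → 246/347 = 0.7089
  VERB: TP=56, FP=6+12+2+22+2=44, FN=2+2+2+3+2=11 → 112/167 = 0.6707
  ADJ: TP=97, FP=11+2+3+13+4=33, FN=20+12+9+20+7=68 → 194/295 = 0.6576
  ADV: TP=198, FP=11+2+9+11+3=36, FN=3+2+3+4+2=14 → 396/446 = 0.8879
  DET: TP=128, FP=11+3+20+4+6=44, FN=20+22+13+11+26=92 → 256/392 = 0.6531
  PRON: TP=142, FP=14+2+7+2+26=51, FN=3+2+4+3+6=18 → 284/353 = 0.8045
Macro-F1 score = mean = (0.7089 + 0.6707 + 0.6576 + 0.8879 + 0.6531 + 0.8045) / 6 = 0.730

0.730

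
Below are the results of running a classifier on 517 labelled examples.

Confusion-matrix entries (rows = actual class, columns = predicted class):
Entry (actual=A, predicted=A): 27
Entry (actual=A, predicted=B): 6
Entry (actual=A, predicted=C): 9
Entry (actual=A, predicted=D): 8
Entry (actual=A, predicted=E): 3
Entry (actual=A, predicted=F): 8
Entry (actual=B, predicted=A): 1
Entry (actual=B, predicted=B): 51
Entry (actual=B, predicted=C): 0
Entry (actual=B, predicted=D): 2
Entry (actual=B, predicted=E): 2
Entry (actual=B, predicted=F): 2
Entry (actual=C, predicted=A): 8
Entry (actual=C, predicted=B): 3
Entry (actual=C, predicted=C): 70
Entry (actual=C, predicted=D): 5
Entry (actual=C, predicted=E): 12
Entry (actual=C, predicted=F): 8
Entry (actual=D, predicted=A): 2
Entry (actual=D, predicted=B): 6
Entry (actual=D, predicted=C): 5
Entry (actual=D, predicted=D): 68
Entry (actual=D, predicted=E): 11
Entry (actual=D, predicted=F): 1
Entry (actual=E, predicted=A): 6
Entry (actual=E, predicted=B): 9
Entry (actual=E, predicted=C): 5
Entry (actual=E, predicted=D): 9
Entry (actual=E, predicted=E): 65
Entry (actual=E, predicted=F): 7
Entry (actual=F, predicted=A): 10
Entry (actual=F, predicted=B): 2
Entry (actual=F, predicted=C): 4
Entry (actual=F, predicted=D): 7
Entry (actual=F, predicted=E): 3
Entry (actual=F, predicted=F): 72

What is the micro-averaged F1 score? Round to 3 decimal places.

0.683

Micro-averaging pools counts across classes: ΣTP=353, ΣFP=164, ΣFN=164.
Micro-F1 score = 2·TP/(2·TP+FP+FN) on pooled counts = 0.683 (equals overall accuracy in single-label multiclass).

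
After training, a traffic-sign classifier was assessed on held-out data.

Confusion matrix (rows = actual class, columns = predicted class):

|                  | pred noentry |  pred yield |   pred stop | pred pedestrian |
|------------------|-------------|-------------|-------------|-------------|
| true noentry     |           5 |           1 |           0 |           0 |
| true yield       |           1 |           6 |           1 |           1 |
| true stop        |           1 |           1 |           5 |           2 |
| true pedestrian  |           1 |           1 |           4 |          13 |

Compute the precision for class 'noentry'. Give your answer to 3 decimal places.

Treat 'noentry' as positive and all other classes as negative.
precision = TP/(TP+FP).
noentry: TP=5, FP=1+1+1=3 → 5/8 = 0.6250

0.625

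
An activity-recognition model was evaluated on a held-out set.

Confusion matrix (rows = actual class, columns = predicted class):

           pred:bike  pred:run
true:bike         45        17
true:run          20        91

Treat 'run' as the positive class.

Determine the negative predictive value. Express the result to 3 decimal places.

NPV = TN/(TN+FN) = 45/(45+20) = 0.692

0.692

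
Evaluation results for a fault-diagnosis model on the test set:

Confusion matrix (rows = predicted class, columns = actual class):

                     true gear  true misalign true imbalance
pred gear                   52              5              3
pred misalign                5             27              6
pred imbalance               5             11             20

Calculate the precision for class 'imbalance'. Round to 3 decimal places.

Treat 'imbalance' as positive and all other classes as negative.
precision = TP/(TP+FP).
imbalance: TP=20, FP=5+11=16 → 20/36 = 0.5556

0.556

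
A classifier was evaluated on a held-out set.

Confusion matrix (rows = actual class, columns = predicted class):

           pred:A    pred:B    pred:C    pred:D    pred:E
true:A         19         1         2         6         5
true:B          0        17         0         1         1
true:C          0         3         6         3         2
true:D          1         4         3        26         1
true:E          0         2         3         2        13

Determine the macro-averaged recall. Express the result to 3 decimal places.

0.658

Per-class recall (TP/(TP+FN)):
  A: TP=19, FN=1+2+6+5=14 → 19/33 = 0.5758
  B: TP=17, FN=0+0+1+1=2 → 17/19 = 0.8947
  C: TP=6, FN=0+3+3+2=8 → 6/14 = 0.4286
  D: TP=26, FN=1+4+3+1=9 → 26/35 = 0.7429
  E: TP=13, FN=0+2+3+2=7 → 13/20 = 0.6500
Macro-recall = mean = (0.5758 + 0.8947 + 0.4286 + 0.7429 + 0.6500) / 5 = 0.658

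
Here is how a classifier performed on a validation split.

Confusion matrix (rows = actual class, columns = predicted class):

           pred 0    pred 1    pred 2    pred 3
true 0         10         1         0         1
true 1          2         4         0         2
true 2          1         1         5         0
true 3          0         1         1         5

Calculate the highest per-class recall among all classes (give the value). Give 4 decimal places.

0.8333

Per-class recall (TP/(TP+FN)):
  0: TP=10, FN=1+0+1=2 → 10/12 = 0.83333
  1: TP=4, FN=2+0+2=4 → 4/8 = 0.50000
  2: TP=5, FN=1+1+0=2 → 5/7 = 0.71429
  3: TP=5, FN=0+1+1=2 → 5/7 = 0.71429
Highest is class '0' with recall = 0.8333.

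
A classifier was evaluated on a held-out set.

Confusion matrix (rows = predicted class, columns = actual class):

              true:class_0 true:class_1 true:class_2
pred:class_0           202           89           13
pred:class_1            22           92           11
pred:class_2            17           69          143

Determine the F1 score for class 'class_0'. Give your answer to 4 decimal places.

F1 score = 2·TP/(2·TP+FP+FN).
class_0: TP=202, FP=89+13=102, FN=22+17=39 → 404/545 = 0.74128

0.7413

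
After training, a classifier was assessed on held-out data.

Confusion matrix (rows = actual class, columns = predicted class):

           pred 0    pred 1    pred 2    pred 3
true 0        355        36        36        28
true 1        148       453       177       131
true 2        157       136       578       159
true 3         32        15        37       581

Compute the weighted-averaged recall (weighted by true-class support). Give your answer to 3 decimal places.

0.643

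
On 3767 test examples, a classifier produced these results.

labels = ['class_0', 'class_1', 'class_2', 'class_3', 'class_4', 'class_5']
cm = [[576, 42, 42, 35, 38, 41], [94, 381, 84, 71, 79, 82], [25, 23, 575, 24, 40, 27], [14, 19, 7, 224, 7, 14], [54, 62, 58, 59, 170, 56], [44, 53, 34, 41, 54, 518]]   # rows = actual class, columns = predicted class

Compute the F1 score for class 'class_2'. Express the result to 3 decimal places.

0.760

One-vs-rest for 'class_2': TP = diagonal; FP = other classes predicted 'class_2'; FN = 'class_2' predicted as other.
F1 score = 2·TP/(2·TP+FP+FN).
class_2: TP=575, FP=42+84+7+58+34=225, FN=25+23+24+40+27=139 → 1150/1514 = 0.7596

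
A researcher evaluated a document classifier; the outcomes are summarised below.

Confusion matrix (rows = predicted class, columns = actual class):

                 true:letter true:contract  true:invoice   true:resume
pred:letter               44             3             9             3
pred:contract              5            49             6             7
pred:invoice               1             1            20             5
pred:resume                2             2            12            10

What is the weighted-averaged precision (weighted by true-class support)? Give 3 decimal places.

Per-class precision (TP/(TP+FP)):
  letter: TP=44, FP=3+9+3=15 → 44/59 = 0.7458
  contract: TP=49, FP=5+6+7=18 → 49/67 = 0.7313
  invoice: TP=20, FP=1+1+5=7 → 20/27 = 0.7407
  resume: TP=10, FP=2+2+12=16 → 10/26 = 0.3846
Weighted-precision = Σ (supportᵢ/N)·precisionᵢ with N=179: (52/179)·0.7458 + (55/179)·0.7313 + (47/179)·0.7407 + (25/179)·0.3846 = 0.690

0.690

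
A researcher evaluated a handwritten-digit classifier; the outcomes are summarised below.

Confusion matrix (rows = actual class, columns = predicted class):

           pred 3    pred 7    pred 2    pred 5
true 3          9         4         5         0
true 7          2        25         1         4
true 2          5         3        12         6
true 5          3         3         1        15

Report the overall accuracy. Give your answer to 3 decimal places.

0.622

Accuracy = trace / total = (9+25+12+15=61) / 98 = 61/98 = 0.622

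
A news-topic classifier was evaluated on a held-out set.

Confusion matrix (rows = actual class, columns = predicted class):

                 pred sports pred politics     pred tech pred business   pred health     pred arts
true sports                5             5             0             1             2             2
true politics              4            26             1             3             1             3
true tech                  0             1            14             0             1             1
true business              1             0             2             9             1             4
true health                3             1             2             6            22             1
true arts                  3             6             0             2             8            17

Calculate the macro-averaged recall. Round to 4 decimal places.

Per-class recall (TP/(TP+FN)):
  sports: TP=5, FN=5+0+1+2+2=10 → 5/15 = 0.33333
  politics: TP=26, FN=4+1+3+1+3=12 → 26/38 = 0.68421
  tech: TP=14, FN=0+1+0+1+1=3 → 14/17 = 0.82353
  business: TP=9, FN=1+0+2+1+4=8 → 9/17 = 0.52941
  health: TP=22, FN=3+1+2+6+1=13 → 22/35 = 0.62857
  arts: TP=17, FN=3+6+0+2+8=19 → 17/36 = 0.47222
Macro-recall = mean = (0.33333 + 0.68421 + 0.82353 + 0.52941 + 0.62857 + 0.47222) / 6 = 0.5785

0.5785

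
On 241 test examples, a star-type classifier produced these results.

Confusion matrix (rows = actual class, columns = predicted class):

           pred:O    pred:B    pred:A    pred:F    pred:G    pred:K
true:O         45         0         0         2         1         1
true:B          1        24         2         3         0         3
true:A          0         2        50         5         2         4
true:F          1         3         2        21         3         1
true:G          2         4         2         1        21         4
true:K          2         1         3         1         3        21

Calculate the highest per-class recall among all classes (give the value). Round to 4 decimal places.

0.9184

Per-class recall (TP/(TP+FN)):
  O: TP=45, FN=0+0+2+1+1=4 → 45/49 = 0.91837
  B: TP=24, FN=1+2+3+0+3=9 → 24/33 = 0.72727
  A: TP=50, FN=0+2+5+2+4=13 → 50/63 = 0.79365
  F: TP=21, FN=1+3+2+3+1=10 → 21/31 = 0.67742
  G: TP=21, FN=2+4+2+1+4=13 → 21/34 = 0.61765
  K: TP=21, FN=2+1+3+1+3=10 → 21/31 = 0.67742
Highest is class 'O' with recall = 0.9184.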